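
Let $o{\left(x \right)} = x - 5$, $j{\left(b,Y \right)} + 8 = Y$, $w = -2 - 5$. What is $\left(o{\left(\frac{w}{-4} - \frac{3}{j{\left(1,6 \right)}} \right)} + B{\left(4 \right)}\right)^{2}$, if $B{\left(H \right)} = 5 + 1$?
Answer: $\frac{289}{16} \approx 18.063$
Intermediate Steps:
$w = -7$ ($w = -2 - 5 = -7$)
$j{\left(b,Y \right)} = -8 + Y$
$o{\left(x \right)} = -5 + x$ ($o{\left(x \right)} = x - 5 = -5 + x$)
$B{\left(H \right)} = 6$
$\left(o{\left(\frac{w}{-4} - \frac{3}{j{\left(1,6 \right)}} \right)} + B{\left(4 \right)}\right)^{2} = \left(\left(-5 - \left(- \frac{7}{4} + \frac{3}{-8 + 6}\right)\right) + 6\right)^{2} = \left(\left(-5 - \left(- \frac{7}{4} + \frac{3}{-2}\right)\right) + 6\right)^{2} = \left(\left(-5 + \left(\frac{7}{4} - - \frac{3}{2}\right)\right) + 6\right)^{2} = \left(\left(-5 + \left(\frac{7}{4} + \frac{3}{2}\right)\right) + 6\right)^{2} = \left(\left(-5 + \frac{13}{4}\right) + 6\right)^{2} = \left(- \frac{7}{4} + 6\right)^{2} = \left(\frac{17}{4}\right)^{2} = \frac{289}{16}$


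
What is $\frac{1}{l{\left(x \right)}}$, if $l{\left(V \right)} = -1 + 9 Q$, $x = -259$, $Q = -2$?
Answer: $- \frac{1}{19} \approx -0.052632$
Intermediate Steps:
$l{\left(V \right)} = -19$ ($l{\left(V \right)} = -1 + 9 \left(-2\right) = -1 - 18 = -19$)
$\frac{1}{l{\left(x \right)}} = \frac{1}{-19} = - \frac{1}{19}$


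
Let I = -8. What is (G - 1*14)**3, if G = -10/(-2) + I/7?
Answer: -357911/343 ≈ -1043.5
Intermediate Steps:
G = 27/7 (G = -10/(-2) - 8/7 = -10*(-1/2) - 8*1/7 = 5 - 8/7 = 27/7 ≈ 3.8571)
(G - 1*14)**3 = (27/7 - 1*14)**3 = (27/7 - 14)**3 = (-71/7)**3 = -357911/343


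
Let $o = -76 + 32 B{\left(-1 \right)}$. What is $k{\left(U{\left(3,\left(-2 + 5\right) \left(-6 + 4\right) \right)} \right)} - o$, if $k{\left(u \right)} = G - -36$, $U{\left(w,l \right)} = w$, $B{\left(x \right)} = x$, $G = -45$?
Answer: $99$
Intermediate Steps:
$o = -108$ ($o = -76 + 32 \left(-1\right) = -76 - 32 = -108$)
$k{\left(u \right)} = -9$ ($k{\left(u \right)} = -45 - -36 = -45 + 36 = -9$)
$k{\left(U{\left(3,\left(-2 + 5\right) \left(-6 + 4\right) \right)} \right)} - o = -9 - -108 = -9 + 108 = 99$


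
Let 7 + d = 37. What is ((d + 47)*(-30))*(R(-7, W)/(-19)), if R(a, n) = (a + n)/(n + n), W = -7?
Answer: 2310/19 ≈ 121.58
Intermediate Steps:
d = 30 (d = -7 + 37 = 30)
R(a, n) = (a + n)/(2*n) (R(a, n) = (a + n)/((2*n)) = (a + n)*(1/(2*n)) = (a + n)/(2*n))
((d + 47)*(-30))*(R(-7, W)/(-19)) = ((30 + 47)*(-30))*(((½)*(-7 - 7)/(-7))/(-19)) = (77*(-30))*(((½)*(-⅐)*(-14))*(-1/19)) = -2310*(-1)/19 = -2310*(-1/19) = 2310/19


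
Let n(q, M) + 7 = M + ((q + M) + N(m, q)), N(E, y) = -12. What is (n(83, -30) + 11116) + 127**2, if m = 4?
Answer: 27249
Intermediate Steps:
n(q, M) = -19 + q + 2*M (n(q, M) = -7 + (M + ((q + M) - 12)) = -7 + (M + ((M + q) - 12)) = -7 + (M + (-12 + M + q)) = -7 + (-12 + q + 2*M) = -19 + q + 2*M)
(n(83, -30) + 11116) + 127**2 = ((-19 + 83 + 2*(-30)) + 11116) + 127**2 = ((-19 + 83 - 60) + 11116) + 16129 = (4 + 11116) + 16129 = 11120 + 16129 = 27249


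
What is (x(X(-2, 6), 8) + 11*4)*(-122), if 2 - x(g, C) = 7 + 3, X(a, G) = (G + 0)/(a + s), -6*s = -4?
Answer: -4392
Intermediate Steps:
s = ⅔ (s = -⅙*(-4) = ⅔ ≈ 0.66667)
X(a, G) = G/(⅔ + a) (X(a, G) = (G + 0)/(a + ⅔) = G/(⅔ + a))
x(g, C) = -8 (x(g, C) = 2 - (7 + 3) = 2 - 1*10 = 2 - 10 = -8)
(x(X(-2, 6), 8) + 11*4)*(-122) = (-8 + 11*4)*(-122) = (-8 + 44)*(-122) = 36*(-122) = -4392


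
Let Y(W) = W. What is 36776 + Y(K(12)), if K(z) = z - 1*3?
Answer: 36785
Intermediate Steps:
K(z) = -3 + z (K(z) = z - 3 = -3 + z)
36776 + Y(K(12)) = 36776 + (-3 + 12) = 36776 + 9 = 36785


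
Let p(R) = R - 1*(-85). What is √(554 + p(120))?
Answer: √759 ≈ 27.550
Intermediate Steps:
p(R) = 85 + R (p(R) = R + 85 = 85 + R)
√(554 + p(120)) = √(554 + (85 + 120)) = √(554 + 205) = √759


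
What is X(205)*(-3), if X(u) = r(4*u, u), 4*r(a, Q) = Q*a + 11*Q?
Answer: -511065/4 ≈ -1.2777e+5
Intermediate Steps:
r(a, Q) = 11*Q/4 + Q*a/4 (r(a, Q) = (Q*a + 11*Q)/4 = (11*Q + Q*a)/4 = 11*Q/4 + Q*a/4)
X(u) = u*(11 + 4*u)/4
X(205)*(-3) = ((¼)*205*(11 + 4*205))*(-3) = ((¼)*205*(11 + 820))*(-3) = ((¼)*205*831)*(-3) = (170355/4)*(-3) = -511065/4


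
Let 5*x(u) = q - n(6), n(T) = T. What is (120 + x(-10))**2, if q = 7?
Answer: 361201/25 ≈ 14448.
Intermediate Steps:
x(u) = 1/5 (x(u) = (7 - 1*6)/5 = (7 - 6)/5 = (1/5)*1 = 1/5)
(120 + x(-10))**2 = (120 + 1/5)**2 = (601/5)**2 = 361201/25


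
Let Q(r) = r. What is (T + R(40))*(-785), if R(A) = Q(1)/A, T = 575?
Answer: -3611157/8 ≈ -4.5139e+5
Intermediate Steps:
R(A) = 1/A
(T + R(40))*(-785) = (575 + 1/40)*(-785) = (23001/40)*(-785) = -3611157/8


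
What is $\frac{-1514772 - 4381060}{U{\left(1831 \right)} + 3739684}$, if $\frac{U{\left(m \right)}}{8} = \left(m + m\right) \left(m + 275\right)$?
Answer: $- \frac{1473958}{16359265} \approx -0.090099$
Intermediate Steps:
$U{\left(m \right)} = 16 m \left(275 + m\right)$ ($U{\left(m \right)} = 8 \left(m + m\right) \left(m + 275\right) = 8 \cdot 2 m \left(275 + m\right) = 16 m \left(275 + m\right)$)
$\frac{-1514772 - 4381060}{U{\left(1831 \right)} + 3739684} = \frac{-1514772 - 4381060}{16 \cdot 1831 \left(275 + 1831\right) + 3739684} = - \frac{5895832}{16 \cdot 1831 \cdot 2106 + 3739684} = - \frac{5895832}{61697376 + 3739684} = - \frac{5895832}{65437060} = \left(-5895832\right) \frac{1}{65437060} = - \frac{1473958}{16359265}$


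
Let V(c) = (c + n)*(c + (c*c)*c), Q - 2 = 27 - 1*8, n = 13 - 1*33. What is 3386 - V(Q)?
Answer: -5896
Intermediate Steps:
n = -20 (n = 13 - 33 = -20)
Q = 21 (Q = 2 + (27 - 1*8) = 2 + (27 - 8) = 2 + 19 = 21)
V(c) = (-20 + c)*(c + c³) (V(c) = (c - 20)*(c + (c*c)*c) = (-20 + c)*(c + c²*c) = (-20 + c)*(c + c³))
3386 - V(Q) = 3386 - 21*(-20 + 21 + 21³ - 20*21²) = 3386 - 21*(-20 + 21 + 9261 - 20*441) = 3386 - 21*(-20 + 21 + 9261 - 8820) = 3386 - 21*442 = 3386 - 1*9282 = 3386 - 9282 = -5896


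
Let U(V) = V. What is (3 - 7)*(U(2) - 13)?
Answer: 44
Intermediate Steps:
(3 - 7)*(U(2) - 13) = (3 - 7)*(2 - 13) = -4*(-11) = 44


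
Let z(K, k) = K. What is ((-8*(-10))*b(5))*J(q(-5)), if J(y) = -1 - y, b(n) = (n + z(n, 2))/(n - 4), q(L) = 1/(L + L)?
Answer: -720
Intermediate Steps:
q(L) = 1/(2*L)
b(n) = 2*n/(-4 + n) (b(n) = (n + n)/(n - 4) = (2*n)/(-4 + n) = 2*n/(-4 + n))
((-8*(-10))*b(5))*J(q(-5)) = ((-8*(-10))*(2*5/(-4 + 5)))*(-1 - 1/(2*(-5))) = (80*(2*5/1))*(-1 - (-1)/(2*5)) = (80*(2*5*1))*(-1 - 1*(-⅒)) = (80*10)*(-1 + ⅒) = 800*(-9/10) = -720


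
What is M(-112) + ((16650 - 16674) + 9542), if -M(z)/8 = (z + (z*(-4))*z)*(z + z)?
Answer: -90106578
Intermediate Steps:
M(z) = -16*z*(z - 4*z²) (M(z) = -8*(z + (z*(-4))*z)*(z + z) = -8*(z + (-4*z)*z)*2*z = -8*(z - 4*z²)*2*z = -16*z*(z - 4*z²))
M(-112) + ((16650 - 16674) + 9542) = (-112)²*(-16 + 64*(-112)) + ((16650 - 16674) + 9542) = 12544*(-16 - 7168) + (-24 + 9542) = 12544*(-7184) + 9518 = -90116096 + 9518 = -90106578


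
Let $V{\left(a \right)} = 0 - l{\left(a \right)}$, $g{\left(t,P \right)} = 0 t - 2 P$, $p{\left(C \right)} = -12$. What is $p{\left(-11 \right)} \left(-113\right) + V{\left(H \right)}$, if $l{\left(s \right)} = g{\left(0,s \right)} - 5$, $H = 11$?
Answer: $1383$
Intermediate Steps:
$g{\left(t,P \right)} = - 2 P$ ($g{\left(t,P \right)} = 0 - 2 P = - 2 P$)
$l{\left(s \right)} = -5 - 2 s$ ($l{\left(s \right)} = - 2 s - 5 = -5 - 2 s$)
$V{\left(a \right)} = 5 + 2 a$ ($V{\left(a \right)} = 0 - \left(-5 - 2 a\right) = 0 + \left(5 + 2 a\right) = 5 + 2 a$)
$p{\left(-11 \right)} \left(-113\right) + V{\left(H \right)} = \left(-12\right) \left(-113\right) + \left(5 + 2 \cdot 11\right) = 1356 + \left(5 + 22\right) = 1356 + 27 = 1383$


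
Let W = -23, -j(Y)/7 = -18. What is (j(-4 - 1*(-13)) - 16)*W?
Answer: -2530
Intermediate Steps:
j(Y) = 126 (j(Y) = -7*(-18) = 126)
(j(-4 - 1*(-13)) - 16)*W = (126 - 16)*(-23) = 110*(-23) = -2530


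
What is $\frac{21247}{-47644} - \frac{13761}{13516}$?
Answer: $- \frac{58925221}{40247269} \approx -1.4641$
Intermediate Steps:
$\frac{21247}{-47644} - \frac{13761}{13516} = 21247 \left(- \frac{1}{47644}\right) - \frac{13761}{13516} = - \frac{21247}{47644} - \frac{13761}{13516} = - \frac{58925221}{40247269}$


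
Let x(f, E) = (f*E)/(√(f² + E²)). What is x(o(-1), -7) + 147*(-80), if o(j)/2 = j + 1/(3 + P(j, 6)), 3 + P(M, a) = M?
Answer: -11760 + 28*√65/65 ≈ -11757.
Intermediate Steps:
P(M, a) = -3 + M
o(j) = 2*j + 2/j (o(j) = 2*(j + 1/(3 + (-3 + j))) = 2*(j + 1/j) = 2*j + 2/j)
x(f, E) = E*f/√(E² + f²) (x(f, E) = (E*f)/(√(E² + f²)) = (E*f)/√(E² + f²) = E*f/√(E² + f²))
x(o(-1), -7) + 147*(-80) = -7*(2*(-1) + 2/(-1))/√((-7)² + (2*(-1) + 2/(-1))²) + 147*(-80) = -7*(-2 + 2*(-1))/√(49 + (-2 + 2*(-1))²) - 11760 = -7*(-2 - 2)/√(49 + (-2 - 2)²) - 11760 = -7*(-4)/√(49 + (-4)²) - 11760 = -7*(-4)/√(49 + 16) - 11760 = -7*(-4)/√65 - 11760 = -7*(-4)*√65/65 - 11760 = 28*√65/65 - 11760 = -11760 + 28*√65/65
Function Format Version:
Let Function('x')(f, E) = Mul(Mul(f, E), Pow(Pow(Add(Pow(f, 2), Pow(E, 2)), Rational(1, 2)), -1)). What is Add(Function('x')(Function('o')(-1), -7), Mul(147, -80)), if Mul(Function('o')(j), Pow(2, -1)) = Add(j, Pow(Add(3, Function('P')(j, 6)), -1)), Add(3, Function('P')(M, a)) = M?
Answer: Add(-11760, Mul(Rational(28, 65), Pow(65, Rational(1, 2)))) ≈ -11757.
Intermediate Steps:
Function('P')(M, a) = Add(-3, M)
Function('o')(j) = Add(Mul(2, j), Mul(2, Pow(j, -1))) (Function('o')(j) = Mul(2, Add(j, Pow(Add(3, Add(-3, j)), -1))) = Mul(2, Add(j, Pow(j, -1))) = Add(Mul(2, j), Mul(2, Pow(j, -1))))
Function('x')(f, E) = Mul(E, f, Pow(Add(Pow(E, 2), Pow(f, 2)), Rational(-1, 2))) (Function('x')(f, E) = Mul(Mul(E, f), Pow(Pow(Add(Pow(E, 2), Pow(f, 2)), Rational(1, 2)), -1)) = Mul(Mul(E, f), Pow(Add(Pow(E, 2), Pow(f, 2)), Rational(-1, 2))) = Mul(E, f, Pow(Add(Pow(E, 2), Pow(f, 2)), Rational(-1, 2))))
Add(Function('x')(Function('o')(-1), -7), Mul(147, -80)) = Add(Mul(-7, Add(Mul(2, -1), Mul(2, Pow(-1, -1))), Pow(Add(Pow(-7, 2), Pow(Add(Mul(2, -1), Mul(2, Pow(-1, -1))), 2)), Rational(-1, 2))), Mul(147, -80)) = Add(Mul(-7, Add(-2, Mul(2, -1)), Pow(Add(49, Pow(Add(-2, Mul(2, -1)), 2)), Rational(-1, 2))), -11760) = Add(Mul(-7, Add(-2, -2), Pow(Add(49, Pow(Add(-2, -2), 2)), Rational(-1, 2))), -11760) = Add(Mul(-7, -4, Pow(Add(49, Pow(-4, 2)), Rational(-1, 2))), -11760) = Add(Mul(-7, -4, Pow(Add(49, 16), Rational(-1, 2))), -11760) = Add(Mul(-7, -4, Pow(65, Rational(-1, 2))), -11760) = Add(Mul(-7, -4, Mul(Rational(1, 65), Pow(65, Rational(1, 2)))), -11760) = Add(Mul(Rational(28, 65), Pow(65, Rational(1, 2))), -11760) = Add(-11760, Mul(Rational(28, 65), Pow(65, Rational(1, 2))))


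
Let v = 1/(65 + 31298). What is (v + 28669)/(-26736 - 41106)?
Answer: -449572924/1063864323 ≈ -0.42259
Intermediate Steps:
v = 1/31363 ≈ 3.1885e-5
(v + 28669)/(-26736 - 41106) = (1/31363 + 28669)/(-26736 - 41106) = (899145848/31363)/(-67842) = (899145848/31363)*(-1/67842) = -449572924/1063864323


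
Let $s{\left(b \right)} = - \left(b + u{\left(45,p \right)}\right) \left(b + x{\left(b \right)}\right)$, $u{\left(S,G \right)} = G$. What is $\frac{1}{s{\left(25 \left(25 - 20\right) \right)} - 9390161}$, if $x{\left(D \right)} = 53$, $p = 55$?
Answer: $- \frac{1}{9422201} \approx -1.0613 \cdot 10^{-7}$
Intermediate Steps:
$s{\left(b \right)} = - \left(53 + b\right) \left(55 + b\right)$ ($s{\left(b \right)} = - \left(b + 55\right) \left(b + 53\right) = - \left(55 + b\right) \left(53 + b\right) = - \left(53 + b\right) \left(55 + b\right)$)
$\frac{1}{s{\left(25 \left(25 - 20\right) \right)} - 9390161} = \frac{1}{\left(-2915 - \left(25 \left(25 - 20\right)\right)^{2} - 108 \cdot 25 \left(25 - 20\right)\right) - 9390161} = \frac{1}{\left(-2915 - \left(25 \cdot 5\right)^{2} - 108 \cdot 25 \cdot 5\right) - 9390161} = \frac{1}{\left(-2915 - 125^{2} - 13500\right) - 9390161} = \frac{1}{\left(-2915 - 15625 - 13500\right) - 9390161} = \frac{1}{-32040 - 9390161} = \frac{1}{-9422201} = - \frac{1}{9422201}$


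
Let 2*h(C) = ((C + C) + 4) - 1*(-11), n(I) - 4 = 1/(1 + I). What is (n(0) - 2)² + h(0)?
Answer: 33/2 ≈ 16.500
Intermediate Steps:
n(I) = 4 + 1/(1 + I)
h(C) = 15/2 + C (h(C) = (((C + C) + 4) - 1*(-11))/2 = ((2*C + 4) + 11)/2 = ((4 + 2*C) + 11)/2 = (15 + 2*C)/2 = 15/2 + C)
(n(0) - 2)² + h(0) = ((5 + 4*0)/(1 + 0) - 2)² + (15/2 + 0) = ((5 + 0)/1 - 2)² + 15/2 = (1*5 - 2)² + 15/2 = (5 - 2)² + 15/2 = 3² + 15/2 = 9 + 15/2 = 33/2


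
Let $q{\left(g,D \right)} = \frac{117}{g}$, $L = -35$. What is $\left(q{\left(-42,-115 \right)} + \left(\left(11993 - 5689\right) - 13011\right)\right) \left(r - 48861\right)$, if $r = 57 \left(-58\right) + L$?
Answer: $\frac{2451849637}{7} \approx 3.5026 \cdot 10^{8}$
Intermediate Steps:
$r = -3341$ ($r = 57 \left(-58\right) - 35 = -3306 - 35 = -3341$)
$\left(q{\left(-42,-115 \right)} + \left(\left(11993 - 5689\right) - 13011\right)\right) \left(r - 48861\right) = \left(\frac{117}{-42} + \left(\left(11993 - 5689\right) - 13011\right)\right) \left(-3341 - 48861\right) = \left(117 \left(- \frac{1}{42}\right) + \left(6304 - 13011\right)\right) \left(-52202\right) = \left(- \frac{39}{14} - 6707\right) \left(-52202\right) = \left(- \frac{93937}{14}\right) \left(-52202\right) = \frac{2451849637}{7}$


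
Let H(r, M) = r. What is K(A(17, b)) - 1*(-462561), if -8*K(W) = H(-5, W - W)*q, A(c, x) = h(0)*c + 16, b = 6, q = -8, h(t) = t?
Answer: 462556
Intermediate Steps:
A(c, x) = 16 (A(c, x) = 0*c + 16 = 0 + 16 = 16)
K(W) = -5 (K(W) = -(-5)*(-8)/8 = -⅛*40 = -5)
K(A(17, b)) - 1*(-462561) = -5 - 1*(-462561) = -5 + 462561 = 462556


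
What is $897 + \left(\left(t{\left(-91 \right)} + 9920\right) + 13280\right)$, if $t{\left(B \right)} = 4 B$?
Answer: $23733$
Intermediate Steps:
$897 + \left(\left(t{\left(-91 \right)} + 9920\right) + 13280\right) = 897 + \left(\left(4 \left(-91\right) + 9920\right) + 13280\right) = 897 + \left(\left(-364 + 9920\right) + 13280\right) = 897 + \left(9556 + 13280\right) = 897 + 22836 = 23733$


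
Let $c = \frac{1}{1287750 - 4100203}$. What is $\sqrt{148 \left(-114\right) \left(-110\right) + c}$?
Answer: $\frac{\sqrt{299594419035651323}}{401779} \approx 1362.3$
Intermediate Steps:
$c = - \frac{1}{2812453}$ ($c = \frac{1}{-2812453} = - \frac{1}{2812453} \approx -3.5556 \cdot 10^{-7}$)
$\sqrt{148 \left(-114\right) \left(-110\right) + c} = \sqrt{148 \left(-114\right) \left(-110\right) - \frac{1}{2812453}} = \sqrt{\left(-16872\right) \left(-110\right) - \frac{1}{2812453}} = \sqrt{1855920 - \frac{1}{2812453}} = \sqrt{\frac{5219687771759}{2812453}} = \frac{\sqrt{299594419035651323}}{401779}$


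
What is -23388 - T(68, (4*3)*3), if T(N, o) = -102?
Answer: -23286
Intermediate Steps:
-23388 - T(68, (4*3)*3) = -23388 - 1*(-102) = -23388 + 102 = -23286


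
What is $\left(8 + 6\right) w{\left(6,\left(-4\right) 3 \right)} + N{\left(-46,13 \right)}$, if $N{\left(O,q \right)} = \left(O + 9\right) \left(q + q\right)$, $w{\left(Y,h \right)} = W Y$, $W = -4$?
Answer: $-1298$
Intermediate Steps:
$w{\left(Y,h \right)} = - 4 Y$
$N{\left(O,q \right)} = 2 q \left(9 + O\right)$ ($N{\left(O,q \right)} = \left(9 + O\right) 2 q = 2 q \left(9 + O\right)$)
$\left(8 + 6\right) w{\left(6,\left(-4\right) 3 \right)} + N{\left(-46,13 \right)} = \left(8 + 6\right) \left(\left(-4\right) 6\right) + 2 \cdot 13 \left(9 - 46\right) = 14 \left(-24\right) + 2 \cdot 13 \left(-37\right) = -336 - 962 = -1298$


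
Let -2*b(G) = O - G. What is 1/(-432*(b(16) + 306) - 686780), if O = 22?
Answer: -1/817676 ≈ -1.2230e-6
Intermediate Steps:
b(G) = -11 + G/2 (b(G) = -(22 - G)/2 = -11 + G/2)
1/(-432*(b(16) + 306) - 686780) = 1/(-432*((-11 + (½)*16) + 306) - 686780) = 1/(-432*((-11 + 8) + 306) - 686780) = 1/(-432*(-3 + 306) - 686780) = 1/(-432*303 - 686780) = 1/(-130896 - 686780) = 1/(-817676) = -1/817676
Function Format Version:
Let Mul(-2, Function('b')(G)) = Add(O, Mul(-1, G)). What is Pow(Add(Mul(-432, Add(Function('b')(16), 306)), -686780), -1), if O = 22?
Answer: Rational(-1, 817676) ≈ -1.2230e-6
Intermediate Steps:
Function('b')(G) = Add(-11, Mul(Rational(1, 2), G)) (Function('b')(G) = Mul(Rational(-1, 2), Add(22, Mul(-1, G))) = Add(-11, Mul(Rational(1, 2), G)))
Pow(Add(Mul(-432, Add(Function('b')(16), 306)), -686780), -1) = Pow(Add(Mul(-432, Add(Add(-11, Mul(Rational(1, 2), 16)), 306)), -686780), -1) = Pow(Add(Mul(-432, Add(Add(-11, 8), 306)), -686780), -1) = Pow(Add(Mul(-432, Add(-3, 306)), -686780), -1) = Pow(Add(Mul(-432, 303), -686780), -1) = Pow(Add(-130896, -686780), -1) = Pow(-817676, -1) = Rational(-1, 817676)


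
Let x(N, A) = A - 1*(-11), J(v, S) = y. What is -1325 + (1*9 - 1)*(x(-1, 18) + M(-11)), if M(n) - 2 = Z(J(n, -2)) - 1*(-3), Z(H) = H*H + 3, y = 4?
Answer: -901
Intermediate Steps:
J(v, S) = 4
x(N, A) = 11 + A (x(N, A) = A + 11 = 11 + A)
Z(H) = 3 + H² (Z(H) = H² + 3 = 3 + H²)
M(n) = 24 (M(n) = 2 + ((3 + 4²) - 1*(-3)) = 2 + ((3 + 16) + 3) = 2 + (19 + 3) = 2 + 22 = 24)
-1325 + (1*9 - 1)*(x(-1, 18) + M(-11)) = -1325 + (1*9 - 1)*((11 + 18) + 24) = -1325 + (9 - 1)*(29 + 24) = -1325 + 8*53 = -1325 + 424 = -901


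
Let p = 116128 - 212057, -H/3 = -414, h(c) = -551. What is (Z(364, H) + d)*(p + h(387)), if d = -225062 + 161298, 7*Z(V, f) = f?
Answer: 42943826880/7 ≈ 6.1348e+9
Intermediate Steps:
H = 1242 (H = -3*(-414) = 1242)
Z(V, f) = f/7
p = -95929
d = -63764
(Z(364, H) + d)*(p + h(387)) = ((⅐)*1242 - 63764)*(-95929 - 551) = (1242/7 - 63764)*(-96480) = -445106/7*(-96480) = 42943826880/7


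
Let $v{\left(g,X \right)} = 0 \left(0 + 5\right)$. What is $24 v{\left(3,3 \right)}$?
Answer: $0$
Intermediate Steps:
$v{\left(g,X \right)} = 0$ ($v{\left(g,X \right)} = 0 \cdot 5 = 0$)
$24 v{\left(3,3 \right)} = 24 \cdot 0 = 0$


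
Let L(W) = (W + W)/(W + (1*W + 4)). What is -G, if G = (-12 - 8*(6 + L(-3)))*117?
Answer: 9828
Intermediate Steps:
L(W) = 2*W/(4 + 2*W) (L(W) = (2*W)/(W + (W + 4)) = (2*W)/(W + (4 + W)) = (2*W)/(4 + 2*W) = 2*W/(4 + 2*W))
G = -9828 (G = (-12 - 8*(6 - 3/(2 - 3)))*117 = (-12 - 8*(6 - 3/(-1)))*117 = (-12 - 8*(6 - 3*(-1)))*117 = (-12 - 8*(6 + 3))*117 = (-12 - 8*9)*117 = (-12 - 72)*117 = -84*117 = -9828)
-G = -1*(-9828) = 9828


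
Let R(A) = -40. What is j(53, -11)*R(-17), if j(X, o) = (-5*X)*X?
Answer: 561800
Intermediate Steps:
j(X, o) = -5*X**2
j(53, -11)*R(-17) = -5*53**2*(-40) = -5*2809*(-40) = -14045*(-40) = 561800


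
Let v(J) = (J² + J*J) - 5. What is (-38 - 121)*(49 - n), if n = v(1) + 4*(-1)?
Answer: -8904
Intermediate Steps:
v(J) = -5 + 2*J² (v(J) = (J² + J²) - 5 = 2*J² - 5 = -5 + 2*J²)
n = -7 (n = (-5 + 2*1²) + 4*(-1) = (-5 + 2*1) - 4 = (-5 + 2) - 4 = -3 - 4 = -7)
(-38 - 121)*(49 - n) = (-38 - 121)*(49 - 1*(-7)) = -159*(49 + 7) = -159*56 = -8904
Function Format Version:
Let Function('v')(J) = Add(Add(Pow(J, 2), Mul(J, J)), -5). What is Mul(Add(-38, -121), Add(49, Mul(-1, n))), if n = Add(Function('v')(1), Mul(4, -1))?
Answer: -8904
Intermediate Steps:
Function('v')(J) = Add(-5, Mul(2, Pow(J, 2))) (Function('v')(J) = Add(Add(Pow(J, 2), Pow(J, 2)), -5) = Add(Mul(2, Pow(J, 2)), -5) = Add(-5, Mul(2, Pow(J, 2))))
n = -7 (n = Add(Add(-5, Mul(2, Pow(1, 2))), Mul(4, -1)) = Add(Add(-5, Mul(2, 1)), -4) = Add(Add(-5, 2), -4) = Add(-3, -4) = -7)
Mul(Add(-38, -121), Add(49, Mul(-1, n))) = Mul(Add(-38, -121), Add(49, Mul(-1, -7))) = Mul(-159, Add(49, 7)) = Mul(-159, 56) = -8904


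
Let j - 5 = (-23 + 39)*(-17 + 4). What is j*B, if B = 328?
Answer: -66584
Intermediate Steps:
j = -203 (j = 5 + (-23 + 39)*(-17 + 4) = 5 + 16*(-13) = 5 - 208 = -203)
j*B = -203*328 = -66584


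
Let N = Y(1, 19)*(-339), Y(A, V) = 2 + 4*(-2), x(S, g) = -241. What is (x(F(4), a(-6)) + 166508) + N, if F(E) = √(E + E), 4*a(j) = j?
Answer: 168301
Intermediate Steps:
a(j) = j/4
F(E) = √2*√E (F(E) = √(2*E) = √2*√E)
Y(A, V) = -6 (Y(A, V) = 2 - 8 = -6)
N = 2034 (N = -6*(-339) = 2034)
(x(F(4), a(-6)) + 166508) + N = (-241 + 166508) + 2034 = 166267 + 2034 = 168301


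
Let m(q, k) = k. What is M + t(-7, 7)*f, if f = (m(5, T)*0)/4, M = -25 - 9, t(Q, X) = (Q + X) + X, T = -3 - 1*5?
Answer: -34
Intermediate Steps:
T = -8 (T = -3 - 5 = -8)
t(Q, X) = Q + 2*X
M = -34
f = 0 (f = -8*0/4 = 0*(¼) = 0)
M + t(-7, 7)*f = -34 + (-7 + 2*7)*0 = -34 + (-7 + 14)*0 = -34 + 7*0 = -34 + 0 = -34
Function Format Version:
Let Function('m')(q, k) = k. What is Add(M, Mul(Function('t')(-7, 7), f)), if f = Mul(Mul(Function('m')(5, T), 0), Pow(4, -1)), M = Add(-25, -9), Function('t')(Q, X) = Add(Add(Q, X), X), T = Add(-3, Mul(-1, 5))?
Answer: -34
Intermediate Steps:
T = -8 (T = Add(-3, -5) = -8)
Function('t')(Q, X) = Add(Q, Mul(2, X))
M = -34
f = 0 (f = Mul(Mul(-8, 0), Pow(4, -1)) = Mul(0, Rational(1, 4)) = 0)
Add(M, Mul(Function('t')(-7, 7), f)) = Add(-34, Mul(Add(-7, Mul(2, 7)), 0)) = Add(-34, Mul(Add(-7, 14), 0)) = Add(-34, Mul(7, 0)) = Add(-34, 0) = -34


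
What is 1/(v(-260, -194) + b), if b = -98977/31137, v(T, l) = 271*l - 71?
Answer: -31137/1639306342 ≈ -1.8994e-5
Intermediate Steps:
v(T, l) = -71 + 271*l
b = -98977/31137 (b = -98977*1/31137 = -98977/31137 ≈ -3.1788)
1/(v(-260, -194) + b) = 1/((-71 + 271*(-194)) - 98977/31137) = 1/((-71 - 52574) - 98977/31137) = 1/(-52645 - 98977/31137) = 1/(-1639306342/31137) = -31137/1639306342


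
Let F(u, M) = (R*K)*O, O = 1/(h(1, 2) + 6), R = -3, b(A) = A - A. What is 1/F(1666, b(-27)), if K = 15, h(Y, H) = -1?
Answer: -⅑ ≈ -0.11111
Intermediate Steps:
b(A) = 0
O = ⅕ (O = 1/(-1 + 6) = 1/5 = ⅕ ≈ 0.20000)
F(u, M) = -9 (F(u, M) = -3*15*(⅕) = -45*⅕ = -9)
1/F(1666, b(-27)) = 1/(-9) = -⅑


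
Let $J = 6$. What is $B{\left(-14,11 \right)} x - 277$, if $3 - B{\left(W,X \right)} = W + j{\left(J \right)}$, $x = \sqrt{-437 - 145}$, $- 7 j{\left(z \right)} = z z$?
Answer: $-277 + \frac{155 i \sqrt{582}}{7} \approx -277.0 + 534.19 i$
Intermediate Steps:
$j{\left(z \right)} = - \frac{z^{2}}{7}$ ($j{\left(z \right)} = - \frac{z z}{7} = - \frac{z^{2}}{7}$)
$x = i \sqrt{582}$ ($x = \sqrt{-582} = i \sqrt{582} \approx 24.125 i$)
$B{\left(W,X \right)} = \frac{57}{7} - W$ ($B{\left(W,X \right)} = 3 - \left(W - \frac{6^{2}}{7}\right) = 3 - \left(W - \frac{36}{7}\right) = 3 - \left(- \frac{36}{7} + W\right) = \frac{57}{7} - W$)
$B{\left(-14,11 \right)} x - 277 = \left(\frac{57}{7} - -14\right) i \sqrt{582} - 277 = \left(\frac{57}{7} + 14\right) i \sqrt{582} - 277 = \frac{155 i \sqrt{582}}{7} - 277 = -277 + \frac{155 i \sqrt{582}}{7}$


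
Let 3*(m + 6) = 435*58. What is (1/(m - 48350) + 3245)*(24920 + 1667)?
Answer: 3446333733403/39946 ≈ 8.6275e+7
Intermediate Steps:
m = 8404 (m = -6 + (435*58)/3 = -6 + (⅓)*25230 = -6 + 8410 = 8404)
(1/(m - 48350) + 3245)*(24920 + 1667) = (1/(8404 - 48350) + 3245)*(24920 + 1667) = (1/(-39946) + 3245)*26587 = (-1/39946 + 3245)*26587 = (129624769/39946)*26587 = 3446333733403/39946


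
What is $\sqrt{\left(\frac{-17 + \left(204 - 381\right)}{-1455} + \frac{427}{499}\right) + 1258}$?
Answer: $\frac{7 \sqrt{1439492745}}{7485} \approx 35.482$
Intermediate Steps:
$\sqrt{\left(\frac{-17 + \left(204 - 381\right)}{-1455} + \frac{427}{499}\right) + 1258} = \sqrt{\left(\left(-17 + \left(204 - 381\right)\right) \left(- \frac{1}{1455}\right) + 427 \cdot \frac{1}{499}\right) + 1258} = \sqrt{\left(\left(-17 - 177\right) \left(- \frac{1}{1455}\right) + \frac{427}{499}\right) + 1258} = \sqrt{\left(\left(-194\right) \left(- \frac{1}{1455}\right) + \frac{427}{499}\right) + 1258} = \sqrt{\left(\frac{2}{15} + \frac{427}{499}\right) + 1258} = \sqrt{\frac{7403}{7485} + 1258} = \sqrt{\frac{9423533}{7485}} = \frac{7 \sqrt{1439492745}}{7485}$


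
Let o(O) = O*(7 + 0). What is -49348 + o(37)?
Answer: -49089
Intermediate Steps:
o(O) = 7*O (o(O) = O*7 = 7*O)
-49348 + o(37) = -49348 + 7*37 = -49348 + 259 = -49089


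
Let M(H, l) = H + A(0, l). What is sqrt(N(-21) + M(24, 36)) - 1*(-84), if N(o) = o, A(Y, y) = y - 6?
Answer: 84 + sqrt(33) ≈ 89.745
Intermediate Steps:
A(Y, y) = -6 + y
M(H, l) = -6 + H + l (M(H, l) = H + (-6 + l) = -6 + H + l)
sqrt(N(-21) + M(24, 36)) - 1*(-84) = sqrt(-21 + (-6 + 24 + 36)) - 1*(-84) = sqrt(-21 + 54) + 84 = sqrt(33) + 84 = 84 + sqrt(33)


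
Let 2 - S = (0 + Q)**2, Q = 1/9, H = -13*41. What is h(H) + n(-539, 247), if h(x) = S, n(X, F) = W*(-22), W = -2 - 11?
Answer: 23327/81 ≈ 287.99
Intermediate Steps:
H = -533
Q = 1/9 ≈ 0.11111
W = -13
n(X, F) = 286 (n(X, F) = -13*(-22) = 286)
S = 161/81 (S = 2 - (0 + 1/9)**2 = 2 - (1/9)**2 = 2 - 1*1/81 = 2 - 1/81 = 161/81 ≈ 1.9877)
h(x) = 161/81
h(H) + n(-539, 247) = 161/81 + 286 = 23327/81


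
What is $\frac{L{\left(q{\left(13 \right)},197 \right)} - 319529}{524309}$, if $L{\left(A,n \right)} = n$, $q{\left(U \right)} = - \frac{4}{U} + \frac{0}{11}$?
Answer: $- \frac{319332}{524309} \approx -0.60905$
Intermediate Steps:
$q{\left(U \right)} = - \frac{4}{U}$ ($q{\left(U \right)} = - \frac{4}{U} + 0 \cdot \frac{1}{11} = - \frac{4}{U} + 0 = - \frac{4}{U}$)
$\frac{L{\left(q{\left(13 \right)},197 \right)} - 319529}{524309} = \frac{197 - 319529}{524309} = \left(-319332\right) \frac{1}{524309} = - \frac{319332}{524309}$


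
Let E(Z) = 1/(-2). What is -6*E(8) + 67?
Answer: 70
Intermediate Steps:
E(Z) = -½
-6*E(8) + 67 = -6*(-½) + 67 = 3 + 67 = 70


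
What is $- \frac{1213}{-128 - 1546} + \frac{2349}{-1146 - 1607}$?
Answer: $- \frac{592837}{4608522} \approx -0.12864$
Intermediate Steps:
$- \frac{1213}{-128 - 1546} + \frac{2349}{-1146 - 1607} = - \frac{1213}{-128 - 1546} + \frac{2349}{-2753} = - \frac{1213}{-1674} + 2349 \left(- \frac{1}{2753}\right) = \left(-1213\right) \left(- \frac{1}{1674}\right) - \frac{2349}{2753} = \frac{1213}{1674} - \frac{2349}{2753} = - \frac{592837}{4608522}$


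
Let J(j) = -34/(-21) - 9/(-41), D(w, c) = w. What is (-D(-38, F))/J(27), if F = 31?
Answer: 32718/1583 ≈ 20.668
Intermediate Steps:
J(j) = 1583/861 (J(j) = -34*(-1/21) - 9*(-1/41) = 34/21 + 9/41 = 1583/861)
(-D(-38, F))/J(27) = (-1*(-38))/(1583/861) = 38*(861/1583) = 32718/1583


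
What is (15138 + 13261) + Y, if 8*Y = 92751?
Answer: 319943/8 ≈ 39993.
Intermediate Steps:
Y = 92751/8 (Y = (1/8)*92751 = 92751/8 ≈ 11594.)
(15138 + 13261) + Y = (15138 + 13261) + 92751/8 = 28399 + 92751/8 = 319943/8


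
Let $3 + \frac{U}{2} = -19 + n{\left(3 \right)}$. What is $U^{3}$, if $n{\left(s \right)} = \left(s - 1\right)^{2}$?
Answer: $-46656$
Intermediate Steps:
$n{\left(s \right)} = \left(-1 + s\right)^{2}$
$U = -36$ ($U = -6 + 2 \left(-19 + \left(-1 + 3\right)^{2}\right) = -6 + 2 \left(-19 + 2^{2}\right) = -6 + 2 \left(-19 + 4\right) = -6 + 2 \left(-15\right) = -6 - 30 = -36$)
$U^{3} = \left(-36\right)^{3} = -46656$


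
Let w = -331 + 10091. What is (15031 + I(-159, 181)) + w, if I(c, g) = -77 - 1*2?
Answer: 24712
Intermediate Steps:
I(c, g) = -79 (I(c, g) = -77 - 2 = -79)
w = 9760
(15031 + I(-159, 181)) + w = (15031 - 79) + 9760 = 14952 + 9760 = 24712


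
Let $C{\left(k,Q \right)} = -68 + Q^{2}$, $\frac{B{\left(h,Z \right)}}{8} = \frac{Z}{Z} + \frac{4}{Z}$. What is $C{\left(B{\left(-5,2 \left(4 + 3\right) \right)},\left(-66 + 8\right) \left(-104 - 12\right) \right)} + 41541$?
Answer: $45307457$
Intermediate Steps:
$B{\left(h,Z \right)} = 8 + \frac{32}{Z}$ ($B{\left(h,Z \right)} = 8 \left(\frac{Z}{Z} + \frac{4}{Z}\right) = 8 \left(1 + \frac{4}{Z}\right) = 8 + \frac{32}{Z}$)
$C{\left(B{\left(-5,2 \left(4 + 3\right) \right)},\left(-66 + 8\right) \left(-104 - 12\right) \right)} + 41541 = \left(-68 + \left(\left(-66 + 8\right) \left(-104 - 12\right)\right)^{2}\right) + 41541 = \left(-68 + \left(\left(-58\right) \left(-116\right)\right)^{2}\right) + 41541 = \left(-68 + 6728^{2}\right) + 41541 = \left(-68 + 45265984\right) + 41541 = 45265916 + 41541 = 45307457$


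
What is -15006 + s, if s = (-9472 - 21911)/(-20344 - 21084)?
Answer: -621637185/41428 ≈ -15005.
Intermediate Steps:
s = 31383/41428 (s = -31383/(-41428) = -31383*(-1/41428) = 31383/41428 ≈ 0.75753)
-15006 + s = -15006 + 31383/41428 = -621637185/41428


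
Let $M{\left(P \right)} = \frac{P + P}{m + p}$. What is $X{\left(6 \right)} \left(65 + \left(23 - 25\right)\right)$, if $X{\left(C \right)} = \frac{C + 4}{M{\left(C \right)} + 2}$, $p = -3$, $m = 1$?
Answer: $- \frac{315}{2} \approx -157.5$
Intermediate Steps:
$M{\left(P \right)} = - P$ ($M{\left(P \right)} = \frac{P + P}{1 - 3} = \frac{2 P}{-2} = 2 P \left(- \frac{1}{2}\right) = - P$)
$X{\left(C \right)} = \frac{4 + C}{2 - C}$ ($X{\left(C \right)} = \frac{C + 4}{- C + 2} = \frac{4 + C}{2 - C}$)
$X{\left(6 \right)} \left(65 + \left(23 - 25\right)\right) = \frac{4 + 6}{2 - 6} \left(65 + \left(23 - 25\right)\right) = \frac{1}{2 - 6} \cdot 10 \left(65 + \left(23 - 25\right)\right) = \frac{1}{-4} \cdot 10 \left(65 - 2\right) = \left(- \frac{1}{4}\right) 10 \cdot 63 = \left(- \frac{5}{2}\right) 63 = - \frac{315}{2}$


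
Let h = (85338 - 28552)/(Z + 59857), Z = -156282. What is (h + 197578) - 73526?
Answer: 11961657314/96425 ≈ 1.2405e+5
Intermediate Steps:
h = -56786/96425 (h = (85338 - 28552)/(-156282 + 59857) = 56786/(-96425) = 56786*(-1/96425) = -56786/96425 ≈ -0.58891)
(h + 197578) - 73526 = (-56786/96425 + 197578) - 73526 = 19051401864/96425 - 73526 = 11961657314/96425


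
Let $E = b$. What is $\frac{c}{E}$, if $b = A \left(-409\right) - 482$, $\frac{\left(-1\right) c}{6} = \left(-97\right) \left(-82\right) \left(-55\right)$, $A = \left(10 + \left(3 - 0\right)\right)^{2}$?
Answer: $- \frac{874940}{23201} \approx -37.711$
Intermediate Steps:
$A = 169$ ($A = \left(10 + \left(3 + 0\right)\right)^{2} = \left(10 + 3\right)^{2} = 13^{2} = 169$)
$c = 2624820$ ($c = - 6 \left(-97\right) \left(-82\right) \left(-55\right) = - 6 \cdot 7954 \left(-55\right) = \left(-6\right) \left(-437470\right) = 2624820$)
$b = -69603$ ($b = 169 \left(-409\right) - 482 = -69121 - 482 = -69603$)
$E = -69603$
$\frac{c}{E} = \frac{2624820}{-69603} = 2624820 \left(- \frac{1}{69603}\right) = - \frac{874940}{23201}$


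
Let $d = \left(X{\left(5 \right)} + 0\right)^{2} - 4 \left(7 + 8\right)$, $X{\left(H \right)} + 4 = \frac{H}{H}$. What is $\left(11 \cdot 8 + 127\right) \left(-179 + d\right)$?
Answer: $-49450$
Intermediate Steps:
$X{\left(H \right)} = -3$ ($X{\left(H \right)} = -4 + \frac{H}{H} = -4 + 1 = -3$)
$d = -51$ ($d = \left(-3 + 0\right)^{2} - 4 \left(7 + 8\right) = \left(-3\right)^{2} - 60 = 9 - 60 = -51$)
$\left(11 \cdot 8 + 127\right) \left(-179 + d\right) = \left(11 \cdot 8 + 127\right) \left(-179 - 51\right) = \left(88 + 127\right) \left(-230\right) = 215 \left(-230\right) = -49450$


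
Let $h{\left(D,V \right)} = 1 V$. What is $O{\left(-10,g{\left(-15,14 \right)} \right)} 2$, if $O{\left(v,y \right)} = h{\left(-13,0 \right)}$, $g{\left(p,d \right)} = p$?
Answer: $0$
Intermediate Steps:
$h{\left(D,V \right)} = V$
$O{\left(v,y \right)} = 0$
$O{\left(-10,g{\left(-15,14 \right)} \right)} 2 = 0 \cdot 2 = 0$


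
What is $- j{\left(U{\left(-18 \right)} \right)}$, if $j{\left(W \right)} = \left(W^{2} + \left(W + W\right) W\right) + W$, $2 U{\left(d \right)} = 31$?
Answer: $- \frac{2945}{4} \approx -736.25$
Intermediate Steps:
$U{\left(d \right)} = \frac{31}{2}$ ($U{\left(d \right)} = \frac{1}{2} \cdot 31 = \frac{31}{2}$)
$j{\left(W \right)} = W + 3 W^{2}$ ($j{\left(W \right)} = \left(W^{2} + 2 W W\right) + W = \left(W^{2} + 2 W^{2}\right) + W = 3 W^{2} + W = W + 3 W^{2}$)
$- j{\left(U{\left(-18 \right)} \right)} = - \frac{31 \left(1 + 3 \cdot \frac{31}{2}\right)}{2} = - \frac{31 \left(1 + \frac{93}{2}\right)}{2} = - \frac{31 \cdot 95}{2 \cdot 2} = \left(-1\right) \frac{2945}{4} = - \frac{2945}{4}$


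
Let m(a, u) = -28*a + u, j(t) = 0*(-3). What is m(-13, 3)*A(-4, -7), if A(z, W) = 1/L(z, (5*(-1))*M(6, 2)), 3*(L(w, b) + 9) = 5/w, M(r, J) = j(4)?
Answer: -4404/113 ≈ -38.973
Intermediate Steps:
j(t) = 0
M(r, J) = 0
m(a, u) = u - 28*a
L(w, b) = -9 + 5/(3*w) (L(w, b) = -9 + (5/w)/3 = -9 + 5/(3*w))
A(z, W) = 1/(-9 + 5/(3*z))
m(-13, 3)*A(-4, -7) = (3 - 28*(-13))*(-3*(-4)/(-5 + 27*(-4))) = (3 + 364)*(-3*(-4)/(-5 - 108)) = 367*(-3*(-4)/(-113)) = 367*(-3*(-4)*(-1/113)) = 367*(-12/113) = -4404/113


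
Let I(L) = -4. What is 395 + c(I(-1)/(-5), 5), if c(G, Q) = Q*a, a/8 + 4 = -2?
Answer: 155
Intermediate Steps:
a = -48 (a = -32 + 8*(-2) = -32 - 16 = -48)
c(G, Q) = -48*Q (c(G, Q) = Q*(-48) = -48*Q)
395 + c(I(-1)/(-5), 5) = 395 - 48*5 = 395 - 240 = 155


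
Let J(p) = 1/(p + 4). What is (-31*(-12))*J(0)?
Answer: 93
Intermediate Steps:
J(p) = 1/(4 + p)
(-31*(-12))*J(0) = (-31*(-12))/(4 + 0) = 372/4 = 372*(¼) = 93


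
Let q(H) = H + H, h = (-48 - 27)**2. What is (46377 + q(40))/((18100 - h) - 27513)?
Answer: -46457/15038 ≈ -3.0893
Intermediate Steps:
h = 5625 (h = (-75)**2 = 5625)
q(H) = 2*H
(46377 + q(40))/((18100 - h) - 27513) = (46377 + 2*40)/((18100 - 1*5625) - 27513) = (46377 + 80)/((18100 - 5625) - 27513) = 46457/(12475 - 27513) = 46457/(-15038) = 46457*(-1/15038) = -46457/15038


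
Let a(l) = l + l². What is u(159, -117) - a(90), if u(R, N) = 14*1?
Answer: -8176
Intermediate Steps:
u(R, N) = 14
u(159, -117) - a(90) = 14 - 90*(1 + 90) = 14 - 90*91 = 14 - 1*8190 = 14 - 8190 = -8176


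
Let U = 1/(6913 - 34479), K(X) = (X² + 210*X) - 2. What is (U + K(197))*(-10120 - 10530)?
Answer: -3259984791975/1969 ≈ -1.6557e+9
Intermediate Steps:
K(X) = -2 + X² + 210*X
U = -1/27566 (U = 1/(-27566) = -1/27566 ≈ -3.6277e-5)
(U + K(197))*(-10120 - 10530) = (-1/27566 + (-2 + 197² + 210*197))*(-10120 - 10530) = (-1/27566 + (-2 + 38809 + 41370))*(-20650) = (-1/27566 + 80177)*(-20650) = (2210159181/27566)*(-20650) = -3259984791975/1969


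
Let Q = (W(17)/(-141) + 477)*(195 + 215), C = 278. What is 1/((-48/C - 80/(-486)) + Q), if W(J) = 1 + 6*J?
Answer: 1587519/309995610476 ≈ 5.1211e-6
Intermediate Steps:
Q = 27533140/141 (Q = ((1 + 6*17)/(-141) + 477)*(195 + 215) = ((1 + 102)*(-1/141) + 477)*410 = (103*(-1/141) + 477)*410 = (-103/141 + 477)*410 = (67154/141)*410 = 27533140/141 ≈ 1.9527e+5)
1/((-48/C - 80/(-486)) + Q) = 1/((-48/278 - 80/(-486)) + 27533140/141) = 1/((-48*1/278 - 80*(-1/486)) + 27533140/141) = 1/((-24/139 + 40/243) + 27533140/141) = 1/(-272/33777 + 27533140/141) = 1/(309995610476/1587519) = 1587519/309995610476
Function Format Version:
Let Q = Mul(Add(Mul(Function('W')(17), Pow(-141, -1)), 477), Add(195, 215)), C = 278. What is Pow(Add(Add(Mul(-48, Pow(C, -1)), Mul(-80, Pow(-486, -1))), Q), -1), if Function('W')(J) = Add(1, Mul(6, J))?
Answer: Rational(1587519, 309995610476) ≈ 5.1211e-6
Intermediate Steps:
Q = Rational(27533140, 141) (Q = Mul(Add(Mul(Add(1, Mul(6, 17)), Pow(-141, -1)), 477), Add(195, 215)) = Mul(Add(Mul(Add(1, 102), Rational(-1, 141)), 477), 410) = Mul(Add(Mul(103, Rational(-1, 141)), 477), 410) = Mul(Add(Rational(-103, 141), 477), 410) = Mul(Rational(67154, 141), 410) = Rational(27533140, 141) ≈ 1.9527e+5)
Pow(Add(Add(Mul(-48, Pow(C, -1)), Mul(-80, Pow(-486, -1))), Q), -1) = Pow(Add(Add(Mul(-48, Pow(278, -1)), Mul(-80, Pow(-486, -1))), Rational(27533140, 141)), -1) = Pow(Add(Add(Mul(-48, Rational(1, 278)), Mul(-80, Rational(-1, 486))), Rational(27533140, 141)), -1) = Pow(Add(Add(Rational(-24, 139), Rational(40, 243)), Rational(27533140, 141)), -1) = Pow(Add(Rational(-272, 33777), Rational(27533140, 141)), -1) = Pow(Rational(309995610476, 1587519), -1) = Rational(1587519, 309995610476)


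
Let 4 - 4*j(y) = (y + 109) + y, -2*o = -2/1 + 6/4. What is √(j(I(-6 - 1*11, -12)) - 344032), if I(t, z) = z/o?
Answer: I*√1376137/2 ≈ 586.54*I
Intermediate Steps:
o = ¼ (o = -(-2/1 + 6/4)/2 = -(-2*1 + 6*(¼))/2 = -(-2 + 3/2)/2 = -½*(-½) = ¼ ≈ 0.25000)
I(t, z) = 4*z (I(t, z) = z/(¼) = z*4 = 4*z)
j(y) = -105/4 - y/2 (j(y) = 1 - ((y + 109) + y)/4 = 1 - ((109 + y) + y)/4 = 1 - (109 + 2*y)/4 = 1 + (-109/4 - y/2) = -105/4 - y/2)
√(j(I(-6 - 1*11, -12)) - 344032) = √((-105/4 - 2*(-12)) - 344032) = √((-105/4 - ½*(-48)) - 344032) = √((-105/4 + 24) - 344032) = √(-9/4 - 344032) = √(-1376137/4) = I*√1376137/2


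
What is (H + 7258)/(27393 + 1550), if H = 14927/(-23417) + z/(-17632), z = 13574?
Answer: 1498081998565/5975116564496 ≈ 0.25072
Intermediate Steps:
H = -290527611/206444272 (H = 14927/(-23417) + 13574/(-17632) = 14927*(-1/23417) + 13574*(-1/17632) = -14927/23417 - 6787/8816 = -290527611/206444272 ≈ -1.4073)
(H + 7258)/(27393 + 1550) = (-290527611/206444272 + 7258)/(27393 + 1550) = (1498081998565/206444272)/28943 = (1498081998565/206444272)*(1/28943) = 1498081998565/5975116564496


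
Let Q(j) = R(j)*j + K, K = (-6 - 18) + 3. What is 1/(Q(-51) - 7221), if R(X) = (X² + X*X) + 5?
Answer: -1/272799 ≈ -3.6657e-6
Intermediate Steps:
R(X) = 5 + 2*X² (R(X) = (X² + X²) + 5 = 2*X² + 5 = 5 + 2*X²)
K = -21 (K = -24 + 3 = -21)
Q(j) = -21 + j*(5 + 2*j²) (Q(j) = (5 + 2*j²)*j - 21 = j*(5 + 2*j²) - 21 = -21 + j*(5 + 2*j²))
1/(Q(-51) - 7221) = 1/((-21 - 51*(5 + 2*(-51)²)) - 7221) = 1/((-21 - 51*(5 + 2*2601)) - 7221) = 1/((-21 - 51*(5 + 5202)) - 7221) = 1/((-21 - 51*5207) - 7221) = 1/((-21 - 265557) - 7221) = 1/(-265578 - 7221) = 1/(-272799) = -1/272799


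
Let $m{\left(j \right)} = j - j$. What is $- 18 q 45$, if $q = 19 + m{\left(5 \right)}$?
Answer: $-15390$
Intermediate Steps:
$m{\left(j \right)} = 0$
$q = 19$ ($q = 19 + 0 = 19$)
$- 18 q 45 = \left(-18\right) 19 \cdot 45 = \left(-342\right) 45 = -15390$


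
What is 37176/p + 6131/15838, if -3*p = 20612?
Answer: -410002073/81613214 ≈ -5.0237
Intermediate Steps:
p = -20612/3 (p = -⅓*20612 = -20612/3 ≈ -6870.7)
37176/p + 6131/15838 = 37176/(-20612/3) + 6131/15838 = 37176*(-3/20612) + 6131*(1/15838) = -27882/5153 + 6131/15838 = -410002073/81613214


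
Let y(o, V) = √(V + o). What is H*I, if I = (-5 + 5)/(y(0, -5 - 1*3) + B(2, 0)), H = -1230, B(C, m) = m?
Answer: 0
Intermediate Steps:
I = 0 (I = (-5 + 5)/(√((-5 - 1*3) + 0) + 0) = 0/(√((-5 - 3) + 0) + 0) = 0/(√(-8 + 0) + 0) = 0/(√(-8) + 0) = 0/(2*I*√2 + 0) = 0/((2*I*√2)) = 0*(-I*√2/4) = 0)
H*I = -1230*0 = 0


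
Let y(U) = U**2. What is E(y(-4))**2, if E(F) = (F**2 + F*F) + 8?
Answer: 270400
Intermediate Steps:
E(F) = 8 + 2*F**2 (E(F) = (F**2 + F**2) + 8 = 2*F**2 + 8 = 8 + 2*F**2)
E(y(-4))**2 = (8 + 2*((-4)**2)**2)**2 = (8 + 2*16**2)**2 = (8 + 2*256)**2 = (8 + 512)**2 = 520**2 = 270400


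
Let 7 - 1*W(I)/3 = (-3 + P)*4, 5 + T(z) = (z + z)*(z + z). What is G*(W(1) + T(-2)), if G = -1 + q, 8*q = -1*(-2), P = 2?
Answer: -33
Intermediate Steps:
q = 1/4 (q = (-1*(-2))/8 = (1/8)*2 = 1/4 ≈ 0.25000)
T(z) = -5 + 4*z**2 (T(z) = -5 + (z + z)*(z + z) = -5 + (2*z)*(2*z) = -5 + 4*z**2)
W(I) = 33 (W(I) = 21 - 3*(-3 + 2)*4 = 21 - (-3)*4 = 21 - 3*(-4) = 21 + 12 = 33)
G = -3/4 (G = -1 + 1/4 = -3/4 ≈ -0.75000)
G*(W(1) + T(-2)) = -3*(33 + (-5 + 4*(-2)**2))/4 = -3*(33 + (-5 + 4*4))/4 = -3*(33 + (-5 + 16))/4 = -3*(33 + 11)/4 = -3/4*44 = -33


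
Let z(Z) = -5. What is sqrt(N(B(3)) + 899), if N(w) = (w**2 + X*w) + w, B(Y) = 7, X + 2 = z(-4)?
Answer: sqrt(906) ≈ 30.100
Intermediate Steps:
X = -7 (X = -2 - 5 = -7)
N(w) = w**2 - 6*w (N(w) = (w**2 - 7*w) + w = w**2 - 6*w)
sqrt(N(B(3)) + 899) = sqrt(7*(-6 + 7) + 899) = sqrt(7*1 + 899) = sqrt(7 + 899) = sqrt(906)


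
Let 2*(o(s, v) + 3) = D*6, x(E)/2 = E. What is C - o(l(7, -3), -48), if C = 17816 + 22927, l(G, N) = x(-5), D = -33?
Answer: 40845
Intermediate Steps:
x(E) = 2*E
l(G, N) = -10 (l(G, N) = 2*(-5) = -10)
o(s, v) = -102 (o(s, v) = -3 + (-33*6)/2 = -3 + (1/2)*(-198) = -3 - 99 = -102)
C = 40743
C - o(l(7, -3), -48) = 40743 - 1*(-102) = 40743 + 102 = 40845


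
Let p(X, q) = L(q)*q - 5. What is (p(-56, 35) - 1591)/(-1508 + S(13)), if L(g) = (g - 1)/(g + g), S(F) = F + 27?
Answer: 1579/1468 ≈ 1.0756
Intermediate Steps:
S(F) = 27 + F
L(g) = (-1 + g)/(2*g) (L(g) = (-1 + g)/((2*g)) = (-1 + g)*(1/(2*g)) = (-1 + g)/(2*g))
p(X, q) = -11/2 + q/2 (p(X, q) = ((-1 + q)/(2*q))*q - 5 = (-1/2 + q/2) - 5 = -11/2 + q/2)
(p(-56, 35) - 1591)/(-1508 + S(13)) = ((-11/2 + (1/2)*35) - 1591)/(-1508 + (27 + 13)) = ((-11/2 + 35/2) - 1591)/(-1508 + 40) = (12 - 1591)/(-1468) = -1579*(-1/1468) = 1579/1468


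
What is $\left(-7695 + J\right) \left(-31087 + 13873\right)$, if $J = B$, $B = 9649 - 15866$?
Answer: $239481168$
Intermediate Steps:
$B = -6217$ ($B = 9649 - 15866 = -6217$)
$J = -6217$
$\left(-7695 + J\right) \left(-31087 + 13873\right) = \left(-7695 - 6217\right) \left(-31087 + 13873\right) = \left(-13912\right) \left(-17214\right) = 239481168$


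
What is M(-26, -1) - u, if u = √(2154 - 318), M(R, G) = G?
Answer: -1 - 6*√51 ≈ -43.849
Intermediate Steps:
u = 6*√51 (u = √1836 = 6*√51 ≈ 42.849)
M(-26, -1) - u = -1 - 6*√51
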